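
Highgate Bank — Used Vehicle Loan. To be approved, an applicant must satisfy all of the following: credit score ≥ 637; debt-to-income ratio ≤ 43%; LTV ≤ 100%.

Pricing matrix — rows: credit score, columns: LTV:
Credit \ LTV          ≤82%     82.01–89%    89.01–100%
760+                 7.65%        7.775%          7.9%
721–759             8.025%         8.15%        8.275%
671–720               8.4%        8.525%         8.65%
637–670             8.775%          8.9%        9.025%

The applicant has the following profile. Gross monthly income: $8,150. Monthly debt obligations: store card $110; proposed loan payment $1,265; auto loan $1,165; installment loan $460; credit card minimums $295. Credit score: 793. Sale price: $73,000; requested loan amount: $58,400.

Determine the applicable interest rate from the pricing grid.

Credit score 793 ≥ 637; Total monthly debts = (110 + 1,265 + 1,165 + 460 + 295) = 3,295. DTI = 3,295/8,150 = 40.4% ≤ 43%
Loan-to-value = 58,400/73,000 = 80% — pass (100% max)
Score 793 is in the 760+ band; LTV 80% is in the ≤82% band → 7.65%.

7.65%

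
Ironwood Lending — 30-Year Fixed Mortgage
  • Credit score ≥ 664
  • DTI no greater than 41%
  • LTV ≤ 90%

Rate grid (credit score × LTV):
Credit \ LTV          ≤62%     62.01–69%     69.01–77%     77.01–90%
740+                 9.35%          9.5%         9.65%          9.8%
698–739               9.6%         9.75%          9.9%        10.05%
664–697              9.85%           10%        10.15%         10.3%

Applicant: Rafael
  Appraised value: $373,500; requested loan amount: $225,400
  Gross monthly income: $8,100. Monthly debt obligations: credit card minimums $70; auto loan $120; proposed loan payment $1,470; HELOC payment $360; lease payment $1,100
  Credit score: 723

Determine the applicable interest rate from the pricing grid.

9.6%

Credit score 723 ≥ 664; Total monthly debts = (70 + 120 + 1,470 + 360 + 1,100) = 3,120. DTI: 3,120 ÷ 8,100 = 38.5%, within the 41% cap
Loan-to-value = 225,400/373,500 = 60.3% — pass (90% max)
Credit 723 → row 698–739; LTV 60.3% → column ≤62%. Grid cell → 9.6%.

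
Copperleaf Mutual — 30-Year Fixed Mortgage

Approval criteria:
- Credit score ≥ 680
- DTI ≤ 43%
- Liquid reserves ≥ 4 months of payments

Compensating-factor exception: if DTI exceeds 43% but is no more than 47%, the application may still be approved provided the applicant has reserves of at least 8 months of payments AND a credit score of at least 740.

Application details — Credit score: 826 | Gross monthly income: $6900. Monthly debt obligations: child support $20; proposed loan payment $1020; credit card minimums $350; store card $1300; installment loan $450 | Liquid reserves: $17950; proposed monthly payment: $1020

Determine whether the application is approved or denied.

Approved

Credit score 826 ≥ 680 (meets base)
Total debts = (20 + 1,020 + 350 + 1,300 + 450) = 3,140. DTI = 3,140/6,900 = 45.5% > 43% — standard DTI limit exceeded.
Reserves: 17,950 ÷ 1,020 = 17.6 months (meets 4-month minimum)
DTI 45.5% is within the 43%–47% exception band; checking compensating factors.
Reserves 17.6 ≥ 8 months; credit score 826 ≥ 740.
Both override conditions satisfied; DTI exception granted.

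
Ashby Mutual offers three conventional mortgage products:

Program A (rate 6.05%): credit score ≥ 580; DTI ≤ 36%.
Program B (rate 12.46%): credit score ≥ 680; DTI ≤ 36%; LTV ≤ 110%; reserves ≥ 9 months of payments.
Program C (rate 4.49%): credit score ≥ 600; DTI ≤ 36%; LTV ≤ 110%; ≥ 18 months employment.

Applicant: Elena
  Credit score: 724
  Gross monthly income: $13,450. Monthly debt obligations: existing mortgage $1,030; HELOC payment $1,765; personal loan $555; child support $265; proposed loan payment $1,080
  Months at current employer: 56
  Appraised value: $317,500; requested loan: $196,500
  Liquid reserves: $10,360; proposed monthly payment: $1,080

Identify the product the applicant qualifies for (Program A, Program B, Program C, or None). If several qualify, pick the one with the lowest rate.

Total debts = (1,030 + 1,765 + 555 + 265 + 1,080) = 4,695; DTI = 4,695/13,450 = 34.9%.
LTV = 196,500/317,500 = 61.9%.
Reserves = 10,360/1,080 = 9.6 months.
Program A: score 724 ≥ 580; DTI 34.9% ≤ 36% → qualifies.
Program B: score 724 ≥ 680; DTI 34.9% ≤ 36%; LTV 61.9% ≤ 110%; reserves 9.6 ≥ 9 mo → qualifies.
Program C: score 724 ≥ 600; DTI 34.9% ≤ 36%; LTV 61.9% ≤ 110%; employment 56 ≥ 18 mo → qualifies.
Qualifying: Program A, Program B, Program C. Lowest rate is 4.49% → Program C.

Program C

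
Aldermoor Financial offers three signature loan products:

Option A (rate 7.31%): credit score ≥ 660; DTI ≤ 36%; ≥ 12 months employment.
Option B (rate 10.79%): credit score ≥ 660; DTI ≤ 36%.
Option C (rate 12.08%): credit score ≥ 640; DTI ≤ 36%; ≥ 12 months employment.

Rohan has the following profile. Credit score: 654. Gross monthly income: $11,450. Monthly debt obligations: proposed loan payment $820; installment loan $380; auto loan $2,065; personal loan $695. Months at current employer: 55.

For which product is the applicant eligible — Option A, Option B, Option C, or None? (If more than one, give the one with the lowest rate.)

Total debts = (820 + 380 + 2,065 + 695) = 3,960; DTI = 3,960/11,450 = 34.6%.
Option A: score 654 < 660; DTI 34.6% ≤ 36%; employment 55 ≥ 12 mo → does not qualify.
Option B: score 654 < 660; DTI 34.6% ≤ 36% → does not qualify.
Option C: score 654 ≥ 640; DTI 34.6% ≤ 36%; employment 55 ≥ 12 mo → qualifies.

Option C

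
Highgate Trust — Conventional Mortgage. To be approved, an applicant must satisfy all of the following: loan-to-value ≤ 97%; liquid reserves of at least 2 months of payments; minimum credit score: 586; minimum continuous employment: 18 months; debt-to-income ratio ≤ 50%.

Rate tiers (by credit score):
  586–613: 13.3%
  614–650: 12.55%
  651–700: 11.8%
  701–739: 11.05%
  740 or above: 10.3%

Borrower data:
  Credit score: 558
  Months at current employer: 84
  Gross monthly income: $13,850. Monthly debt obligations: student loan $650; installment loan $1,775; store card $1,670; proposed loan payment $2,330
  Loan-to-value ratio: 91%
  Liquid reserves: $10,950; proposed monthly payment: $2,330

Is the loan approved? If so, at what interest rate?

Denied

Credit score 558 < 586 (below minimum)
Reserves = 10,950/2,330 = 4.7 months ≥ 2
LTV 91% ≤ 97%
Total monthly debts = (650 + 1,775 + 1,670 + 2,330) = 6,425. DTI: 6,425 ÷ 13,850 = 46.4%, within the 50% cap
Employment 84 ≥ 18 months
Not all requirements met → denied.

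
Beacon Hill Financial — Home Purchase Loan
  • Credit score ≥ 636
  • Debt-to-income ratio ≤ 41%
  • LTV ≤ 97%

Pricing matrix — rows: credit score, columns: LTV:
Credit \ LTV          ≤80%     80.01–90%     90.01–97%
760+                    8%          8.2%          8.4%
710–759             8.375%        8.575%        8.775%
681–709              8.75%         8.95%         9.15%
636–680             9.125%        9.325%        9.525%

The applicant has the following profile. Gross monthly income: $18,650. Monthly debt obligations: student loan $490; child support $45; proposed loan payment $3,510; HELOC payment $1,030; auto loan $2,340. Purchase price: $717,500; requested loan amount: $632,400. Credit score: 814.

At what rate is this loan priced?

8.2%

Credit score 814 ≥ 636; Total monthly debts = (490 + 45 + 3,510 + 1,030 + 2,340) = 7,415. DTI: 7,415 ÷ 18,650 = 39.8%, within the 41% cap
LTV = 632,400/717,500 = 88.1% ≤ 97%
Score 814 is in the 760+ band; LTV 88.1% is in the 80.01–90% band → 8.2%.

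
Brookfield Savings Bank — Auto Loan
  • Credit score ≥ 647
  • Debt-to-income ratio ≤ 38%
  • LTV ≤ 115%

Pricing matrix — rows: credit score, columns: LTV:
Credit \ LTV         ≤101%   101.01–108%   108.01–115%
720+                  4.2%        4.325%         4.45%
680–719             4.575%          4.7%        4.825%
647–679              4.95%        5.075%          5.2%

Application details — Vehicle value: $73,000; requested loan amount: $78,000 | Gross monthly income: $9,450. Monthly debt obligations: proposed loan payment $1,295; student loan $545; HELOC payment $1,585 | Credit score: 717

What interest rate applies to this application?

Credit score 717 ≥ 647; Total monthly debts = (1,295 + 545 + 1,585) = 3,425. DTI: 3,425 ÷ 9,450 = 36.2%, within the 38% cap
LTV: 78,000 ÷ 73,000 = 106.8%, within 115% cap
Score 717 is in the 680–719 band; LTV 106.8% is in the 101.01–108% band → 4.7%.

4.7%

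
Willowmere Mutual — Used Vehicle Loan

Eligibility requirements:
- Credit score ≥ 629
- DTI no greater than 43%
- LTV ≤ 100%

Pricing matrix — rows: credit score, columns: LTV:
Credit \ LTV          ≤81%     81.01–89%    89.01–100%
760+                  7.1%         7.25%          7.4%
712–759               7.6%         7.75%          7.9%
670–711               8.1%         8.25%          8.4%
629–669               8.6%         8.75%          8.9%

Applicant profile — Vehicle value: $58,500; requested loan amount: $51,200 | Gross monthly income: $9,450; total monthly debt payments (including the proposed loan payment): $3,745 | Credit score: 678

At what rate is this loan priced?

8.25%

Credit score 678 ≥ 629; DTI: 3,745 ÷ 9,450 = 39.6%, within the 43% cap
LTV: 51,200 ÷ 58,500 = 87.5%, within 100% cap
Row: 678 falls in 670–711. Column: 87.5% falls in 81.01–89%. Rate = 8.25%.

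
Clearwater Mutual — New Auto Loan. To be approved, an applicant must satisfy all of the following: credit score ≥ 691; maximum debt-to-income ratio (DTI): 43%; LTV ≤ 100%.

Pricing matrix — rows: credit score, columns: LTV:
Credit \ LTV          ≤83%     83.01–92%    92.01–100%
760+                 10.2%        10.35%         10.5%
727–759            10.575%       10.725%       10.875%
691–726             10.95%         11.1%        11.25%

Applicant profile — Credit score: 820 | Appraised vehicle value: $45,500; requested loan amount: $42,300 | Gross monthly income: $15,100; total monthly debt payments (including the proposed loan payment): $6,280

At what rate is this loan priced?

10.5%

Credit score 820 ≥ 691; Debt-to-income = 6,280/15,100 = 41.6% — meets 43% limit
Loan-to-value = 42,300/45,500 = 93% — pass (100% max)
Row: 820 falls in 760+. Column: 93% falls in 92.01–100%. Rate = 10.5%.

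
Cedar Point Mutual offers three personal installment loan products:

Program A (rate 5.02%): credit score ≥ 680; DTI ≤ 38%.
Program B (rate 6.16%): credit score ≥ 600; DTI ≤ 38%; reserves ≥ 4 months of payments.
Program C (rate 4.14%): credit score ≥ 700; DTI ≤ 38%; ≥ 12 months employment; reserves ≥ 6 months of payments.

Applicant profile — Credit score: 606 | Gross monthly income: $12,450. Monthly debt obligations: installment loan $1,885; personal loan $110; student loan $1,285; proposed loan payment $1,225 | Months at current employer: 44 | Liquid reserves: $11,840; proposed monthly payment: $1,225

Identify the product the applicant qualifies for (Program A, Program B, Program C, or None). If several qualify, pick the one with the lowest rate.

Program B

Total debts = (1,885 + 110 + 1,285 + 1,225) = 4,505; DTI = 4,505/12,450 = 36.2%.
Reserves = 11,840/1,225 = 9.7 months.
Program A: score 606 < 680; DTI 36.2% ≤ 38% → does not qualify.
Program B: score 606 ≥ 600; DTI 36.2% ≤ 38%; reserves 9.7 ≥ 4 mo → qualifies.
Program C: score 606 < 700; DTI 36.2% ≤ 38%; employment 44 ≥ 12 mo; reserves 9.7 ≥ 6 mo → does not qualify.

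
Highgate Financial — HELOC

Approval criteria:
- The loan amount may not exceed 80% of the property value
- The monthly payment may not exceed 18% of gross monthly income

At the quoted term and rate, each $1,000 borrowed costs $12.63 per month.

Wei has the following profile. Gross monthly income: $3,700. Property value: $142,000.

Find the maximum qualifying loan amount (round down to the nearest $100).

Payment cap: 18% × $3,700 = $666/month.
At $12.63 per $1,000, that supports 666/12.63 × 1,000 ≈ $52,731 → $52,700.
LTV cap: 80% × $142,000 = $113,600 → $113,600.
Binding constraint: payment-to-income.

$52,700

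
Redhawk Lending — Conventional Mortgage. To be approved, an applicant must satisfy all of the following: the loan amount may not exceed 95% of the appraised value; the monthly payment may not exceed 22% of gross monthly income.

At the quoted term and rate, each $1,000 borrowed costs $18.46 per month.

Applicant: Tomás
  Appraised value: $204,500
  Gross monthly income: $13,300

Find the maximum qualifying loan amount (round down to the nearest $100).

$158,500

Payment cap: 22% × $13,300 = $2,926/month.
At $18.46 per $1,000, that supports 2,926/18.46 × 1,000 ≈ $158,504 → $158,500.
LTV cap: 95% × $204,500 = $194,275 → $194,200.
Binding constraint: payment-to-income.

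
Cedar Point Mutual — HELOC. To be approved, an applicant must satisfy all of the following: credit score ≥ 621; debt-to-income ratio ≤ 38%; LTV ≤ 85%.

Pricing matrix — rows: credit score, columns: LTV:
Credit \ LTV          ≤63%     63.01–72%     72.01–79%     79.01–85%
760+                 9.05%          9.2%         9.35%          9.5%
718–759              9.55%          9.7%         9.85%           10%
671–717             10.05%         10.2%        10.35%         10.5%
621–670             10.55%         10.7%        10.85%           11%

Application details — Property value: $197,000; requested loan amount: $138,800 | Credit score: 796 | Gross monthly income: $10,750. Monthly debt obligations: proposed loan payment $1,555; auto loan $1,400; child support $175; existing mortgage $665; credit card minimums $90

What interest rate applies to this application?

9.2%

Credit score 796 ≥ 621; Total monthly debts = (1,555 + 1,400 + 175 + 665 + 90) = 3,885. DTI = 3,885/10,750 = 36.1% ≤ 38%
LTV: 138,800 ÷ 197,000 = 70.5%, within 85% cap
Credit 796 → row 760+; LTV 70.5% → column 63.01–72%. Grid cell → 9.2%.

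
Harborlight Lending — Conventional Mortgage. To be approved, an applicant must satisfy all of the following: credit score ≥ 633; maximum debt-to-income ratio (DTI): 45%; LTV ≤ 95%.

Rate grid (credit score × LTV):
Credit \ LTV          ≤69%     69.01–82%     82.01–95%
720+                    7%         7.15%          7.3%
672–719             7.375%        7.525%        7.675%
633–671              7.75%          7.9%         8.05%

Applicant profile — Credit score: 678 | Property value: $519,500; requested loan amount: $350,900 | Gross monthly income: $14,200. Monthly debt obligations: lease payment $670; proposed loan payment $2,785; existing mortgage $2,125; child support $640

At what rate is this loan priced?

7.375%

Credit score 678 ≥ 633; Total monthly debts = (670 + 2,785 + 2,125 + 640) = 6,220. Debt-to-income = 6,220/14,200 = 43.8% — meets 45% limit
LTV = 350,900/519,500 = 67.5% ≤ 95%
Row: 678 falls in 672–719. Column: 67.5% falls in ≤69%. Rate = 7.375%.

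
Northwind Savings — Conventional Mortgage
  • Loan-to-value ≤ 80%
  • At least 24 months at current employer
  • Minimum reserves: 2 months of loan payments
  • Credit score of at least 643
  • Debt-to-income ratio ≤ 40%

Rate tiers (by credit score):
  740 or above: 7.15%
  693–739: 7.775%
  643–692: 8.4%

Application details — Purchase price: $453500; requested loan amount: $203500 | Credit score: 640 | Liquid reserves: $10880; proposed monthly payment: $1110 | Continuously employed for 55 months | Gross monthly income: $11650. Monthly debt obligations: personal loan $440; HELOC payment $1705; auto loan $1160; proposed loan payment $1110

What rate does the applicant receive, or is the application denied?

Denied

Credit score 640 < 643 (below minimum)
Loan-to-value = 203,500/453,500 = 44.9% — pass (80% max)
Employment 55 ≥ 24 months
Total monthly debts = (440 + 1,705 + 1,160 + 1,110) = 4,415. DTI = 4,415/11,650 = 37.9% ≤ 40%
Reserves: 10,880 ÷ 1,110 = 9.8 months (meets 2-month minimum)
Not all requirements met → denied.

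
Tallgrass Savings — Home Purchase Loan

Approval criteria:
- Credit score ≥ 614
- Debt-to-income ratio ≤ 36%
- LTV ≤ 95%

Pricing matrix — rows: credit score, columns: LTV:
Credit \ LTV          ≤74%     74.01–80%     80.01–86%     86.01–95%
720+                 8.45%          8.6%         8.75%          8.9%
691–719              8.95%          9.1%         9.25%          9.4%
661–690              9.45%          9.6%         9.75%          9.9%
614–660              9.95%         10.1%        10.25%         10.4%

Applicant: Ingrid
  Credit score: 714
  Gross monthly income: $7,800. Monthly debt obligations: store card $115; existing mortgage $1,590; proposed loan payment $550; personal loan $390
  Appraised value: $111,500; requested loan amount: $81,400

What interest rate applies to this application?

Credit score 714 ≥ 614; Total monthly debts = (115 + 1,590 + 550 + 390) = 2,645. DTI = 2,645/7,800 = 33.9% ≤ 36%
LTV = 81,400/111,500 = 73% ≤ 95%
Score 714 is in the 691–719 band; LTV 73% is in the ≤74% band → 8.95%.

8.95%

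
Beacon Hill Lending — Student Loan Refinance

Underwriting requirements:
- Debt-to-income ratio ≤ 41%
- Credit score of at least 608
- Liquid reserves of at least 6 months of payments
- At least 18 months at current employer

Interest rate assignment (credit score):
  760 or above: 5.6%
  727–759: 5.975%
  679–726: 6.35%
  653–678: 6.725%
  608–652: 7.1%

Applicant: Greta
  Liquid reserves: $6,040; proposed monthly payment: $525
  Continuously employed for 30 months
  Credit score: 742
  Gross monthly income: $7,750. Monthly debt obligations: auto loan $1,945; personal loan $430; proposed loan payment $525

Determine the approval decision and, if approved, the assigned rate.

Approved at 5.975%

Credit score 742 ≥ 608 (meets minimum)
Total monthly debts = (1,945 + 430 + 525) = 2,900. Debt-to-income = 2,900/7,750 = 37.4% — meets 41% limit
Reserves = 6,040/525 = 11.5 months ≥ 6
Employment 30 ≥ 18 months
All requirements met. Score 742 falls in the 727–759 tier → 5.975%.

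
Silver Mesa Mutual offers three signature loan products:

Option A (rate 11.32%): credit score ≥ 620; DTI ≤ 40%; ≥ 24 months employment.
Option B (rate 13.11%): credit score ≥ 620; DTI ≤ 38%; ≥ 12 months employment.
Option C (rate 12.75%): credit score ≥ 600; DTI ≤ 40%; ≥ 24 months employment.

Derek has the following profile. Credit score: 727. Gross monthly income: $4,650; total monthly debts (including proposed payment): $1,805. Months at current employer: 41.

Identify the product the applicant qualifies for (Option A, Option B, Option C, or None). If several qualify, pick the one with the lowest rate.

DTI = 1,805/4,650 = 38.8%.
Option A: score 727 ≥ 620; DTI 38.8% ≤ 40%; employment 41 ≥ 24 mo → qualifies.
Option B: score 727 ≥ 620; DTI 38.8% > 38%; employment 41 ≥ 12 mo → does not qualify.
Option C: score 727 ≥ 600; DTI 38.8% ≤ 40%; employment 41 ≥ 24 mo → qualifies.
Qualifying: Option A, Option C. Lowest rate is 11.32% → Option A.

Option A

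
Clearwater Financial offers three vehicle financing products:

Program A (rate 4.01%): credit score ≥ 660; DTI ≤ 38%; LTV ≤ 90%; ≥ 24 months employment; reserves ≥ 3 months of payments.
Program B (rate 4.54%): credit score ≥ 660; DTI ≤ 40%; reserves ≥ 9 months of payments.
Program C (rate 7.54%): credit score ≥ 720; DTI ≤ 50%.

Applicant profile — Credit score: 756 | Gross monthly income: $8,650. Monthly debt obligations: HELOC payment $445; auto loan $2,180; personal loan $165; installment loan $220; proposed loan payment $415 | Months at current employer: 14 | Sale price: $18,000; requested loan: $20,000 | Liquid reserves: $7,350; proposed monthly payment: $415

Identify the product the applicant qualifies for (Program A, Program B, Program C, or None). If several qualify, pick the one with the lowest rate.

Total debts = (445 + 2,180 + 165 + 220 + 415) = 3,425; DTI = 3,425/8,650 = 39.6%.
LTV = 20,000/18,000 = 111.1%.
Reserves = 7,350/415 = 17.7 months.
Program A: score 756 ≥ 660; DTI 39.6% > 38%; LTV 111.1% > 90%; employment 14 < 24 mo; reserves 17.7 ≥ 3 mo → does not qualify.
Program B: score 756 ≥ 660; DTI 39.6% ≤ 40%; reserves 17.7 ≥ 9 mo → qualifies.
Program C: score 756 ≥ 720; DTI 39.6% ≤ 50% → qualifies.
Qualifying: Program B, Program C. Lowest rate is 4.54% → Program B.

Program B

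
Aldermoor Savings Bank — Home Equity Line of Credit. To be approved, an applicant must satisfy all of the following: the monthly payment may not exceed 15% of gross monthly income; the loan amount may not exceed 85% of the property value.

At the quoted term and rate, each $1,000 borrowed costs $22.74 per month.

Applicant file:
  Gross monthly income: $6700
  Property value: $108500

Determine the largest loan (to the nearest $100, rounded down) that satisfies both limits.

Payment cap: 15% × $6,700 = $1,005/month.
At $22.74 per $1,000, that supports 1,005/22.74 × 1,000 ≈ $44,195 → $44,100.
LTV cap: 85% × $108,500 = $92,225 → $92,200.
Binding constraint: payment-to-income.

$44,100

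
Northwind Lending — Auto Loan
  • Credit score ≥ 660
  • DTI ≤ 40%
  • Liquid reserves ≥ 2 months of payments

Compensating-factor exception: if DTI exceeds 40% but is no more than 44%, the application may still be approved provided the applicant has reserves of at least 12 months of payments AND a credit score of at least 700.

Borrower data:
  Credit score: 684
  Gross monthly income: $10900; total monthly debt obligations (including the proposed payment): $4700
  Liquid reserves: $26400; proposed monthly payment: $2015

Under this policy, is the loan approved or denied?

Credit score 684 ≥ 660 (meets base)
DTI = 4,700/10,900 = 43.1% > 40% — standard DTI limit exceeded.
Reserves: 26,400 ÷ 2,015 = 13.1 months (meets 2-month minimum)
DTI 43.1% is within the 40%–44% exception band; checking compensating factors.
Reserves 13.1 ≥ 12 months; credit score 684 < 700.
Compensating-factor requirement not fully met.

Denied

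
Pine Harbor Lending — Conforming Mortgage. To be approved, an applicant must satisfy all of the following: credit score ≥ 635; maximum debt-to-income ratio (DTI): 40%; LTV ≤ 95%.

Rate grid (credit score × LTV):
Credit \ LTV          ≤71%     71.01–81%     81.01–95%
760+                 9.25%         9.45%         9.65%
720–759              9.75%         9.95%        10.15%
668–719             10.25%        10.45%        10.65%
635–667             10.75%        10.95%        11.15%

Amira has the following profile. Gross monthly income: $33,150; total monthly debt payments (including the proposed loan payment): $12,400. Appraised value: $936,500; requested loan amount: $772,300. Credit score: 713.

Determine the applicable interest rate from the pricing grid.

Credit score 713 ≥ 635; Debt-to-income = 12,400/33,150 = 37.4% — meets 40% limit
LTV = 772,300/936,500 = 82.5% ≤ 95%
Row: 713 falls in 668–719. Column: 82.5% falls in 81.01–95%. Rate = 10.65%.

10.65%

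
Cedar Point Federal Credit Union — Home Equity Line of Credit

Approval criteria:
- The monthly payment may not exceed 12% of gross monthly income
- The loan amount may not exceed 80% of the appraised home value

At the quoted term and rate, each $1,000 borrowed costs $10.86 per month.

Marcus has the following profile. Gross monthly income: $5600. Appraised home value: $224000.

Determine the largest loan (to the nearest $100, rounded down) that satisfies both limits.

$61,800

Payment cap: 12% × $5,600 = $672/month.
At $10.86 per $1,000, that supports 672/10.86 × 1,000 ≈ $61,878 → $61,800.
LTV cap: 80% × $224,000 = $179,200 → $179,200.
Binding constraint: payment-to-income.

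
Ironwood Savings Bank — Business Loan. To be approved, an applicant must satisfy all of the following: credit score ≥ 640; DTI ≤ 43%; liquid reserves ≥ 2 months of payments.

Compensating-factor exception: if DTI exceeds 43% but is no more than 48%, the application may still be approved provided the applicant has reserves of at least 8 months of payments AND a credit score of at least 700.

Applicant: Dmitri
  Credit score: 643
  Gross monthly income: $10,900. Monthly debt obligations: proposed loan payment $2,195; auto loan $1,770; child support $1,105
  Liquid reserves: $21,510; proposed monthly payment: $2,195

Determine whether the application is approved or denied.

Denied

Credit score 643 ≥ 640 (meets base)
Total debts = (2,195 + 1,770 + 1,105) = 5,070. DTI: 5,070 ÷ 10,900 = 46.5%, over the 43% base limit.
Liquid reserves cover 21,510/2,195 = 9.8 months — ≥ 2 required
DTI 46.5% is within the 43%–48% exception band; checking compensating factors.
Reserves 9.8 ≥ 8 months; credit score 643 < 700.
Compensating-factor requirement not fully met.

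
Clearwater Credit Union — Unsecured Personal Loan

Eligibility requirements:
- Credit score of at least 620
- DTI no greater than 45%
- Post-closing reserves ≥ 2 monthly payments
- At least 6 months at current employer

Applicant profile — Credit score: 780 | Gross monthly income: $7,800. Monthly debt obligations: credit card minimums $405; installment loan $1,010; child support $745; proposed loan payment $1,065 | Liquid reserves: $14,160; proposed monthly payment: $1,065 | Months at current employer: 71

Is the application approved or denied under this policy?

Credit score 780 ≥ 620 (meets)
Total monthly debts = (405 + 1,010 + 745 + 1,065) = 3,225. Debt-to-income = 3,225/7,800 = 41.3% — meets 45% limit
Reserves = 14,160/1,065 = 13.3 months ≥ 2
Employment 71 ≥ 6 months
All criteria satisfied.

Approved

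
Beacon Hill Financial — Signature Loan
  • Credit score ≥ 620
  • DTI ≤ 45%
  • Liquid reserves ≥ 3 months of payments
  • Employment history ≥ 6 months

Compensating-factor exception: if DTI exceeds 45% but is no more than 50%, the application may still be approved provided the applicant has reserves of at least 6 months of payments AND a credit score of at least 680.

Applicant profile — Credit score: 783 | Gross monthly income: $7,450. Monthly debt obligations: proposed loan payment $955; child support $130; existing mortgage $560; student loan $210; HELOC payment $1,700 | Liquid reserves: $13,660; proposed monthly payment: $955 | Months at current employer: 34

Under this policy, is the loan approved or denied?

Credit score 783 ≥ 620 (meets base)
Total debts = (955 + 130 + 560 + 210 + 1,700) = 3,555. DTI = 3,555/7,450 = 47.7% > 45% — standard DTI limit exceeded.
Reserves: 13,660 ÷ 955 = 14.3 months (meets 3-month minimum)
Employment 34 ≥ 6 months
47.7% falls in the override range (45%–50%), so the compensating-factor test applies.
Reserves 14.3 ≥ 6 months; credit score 783 ≥ 680.
Both override conditions satisfied; DTI exception granted.

Approved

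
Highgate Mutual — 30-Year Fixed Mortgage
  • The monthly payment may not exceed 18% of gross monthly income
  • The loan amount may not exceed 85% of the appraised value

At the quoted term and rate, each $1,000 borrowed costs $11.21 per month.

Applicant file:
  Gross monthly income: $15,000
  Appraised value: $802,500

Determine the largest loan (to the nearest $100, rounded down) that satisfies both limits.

$240,800

Payment cap: 18% × $15,000 = $2,700/month.
At $11.21 per $1,000, that supports 2,700/11.21 × 1,000 ≈ $240,856 → $240,800.
LTV cap: 85% × $802,500 = $682,125 → $682,100.
Binding constraint: payment-to-income.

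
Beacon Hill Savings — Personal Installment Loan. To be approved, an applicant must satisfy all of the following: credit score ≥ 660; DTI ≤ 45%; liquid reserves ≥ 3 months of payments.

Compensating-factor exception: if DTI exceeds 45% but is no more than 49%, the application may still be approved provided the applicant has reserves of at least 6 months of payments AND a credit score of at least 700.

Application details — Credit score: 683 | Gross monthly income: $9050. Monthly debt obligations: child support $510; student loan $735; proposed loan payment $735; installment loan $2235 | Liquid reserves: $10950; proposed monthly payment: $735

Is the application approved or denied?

Credit score 683 ≥ 660 (meets base)
Total debts = (510 + 735 + 735 + 2,235) = 4,215. DTI: 4,215 ÷ 9,050 = 46.6%, over the 45% base limit.
Reserves = 10,950/735 = 14.9 months ≥ 3
46.6% falls in the override range (45%–49%), so the compensating-factor test applies.
Override check — reserves: 14.9 mo (ok); score: 683 (below 700).
Override conditions not both satisfied; exception does not apply.

Denied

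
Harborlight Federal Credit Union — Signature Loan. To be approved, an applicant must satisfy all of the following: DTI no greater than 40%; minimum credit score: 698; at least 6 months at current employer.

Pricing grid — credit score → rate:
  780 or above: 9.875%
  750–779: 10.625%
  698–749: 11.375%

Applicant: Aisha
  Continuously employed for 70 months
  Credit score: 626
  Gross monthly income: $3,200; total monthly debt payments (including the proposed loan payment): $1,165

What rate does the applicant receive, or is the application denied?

Credit score 626 < 698 (below minimum)
Employment 70 ≥ 6 months
Debt-to-income = 1,165/3,200 = 36.4% — meets 40% limit
Not all requirements met → denied.

Denied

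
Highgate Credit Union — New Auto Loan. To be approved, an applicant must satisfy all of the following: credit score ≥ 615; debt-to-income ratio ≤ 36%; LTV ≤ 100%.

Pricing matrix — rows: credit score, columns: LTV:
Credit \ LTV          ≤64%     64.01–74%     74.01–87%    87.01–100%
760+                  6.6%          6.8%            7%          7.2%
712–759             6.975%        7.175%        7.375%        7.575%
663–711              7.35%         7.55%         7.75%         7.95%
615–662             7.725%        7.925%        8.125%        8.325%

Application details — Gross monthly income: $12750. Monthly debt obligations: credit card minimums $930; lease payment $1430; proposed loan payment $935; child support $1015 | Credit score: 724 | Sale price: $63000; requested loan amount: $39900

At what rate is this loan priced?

Credit score 724 ≥ 615; Total monthly debts = (930 + 1,430 + 935 + 1,015) = 4,310. Debt-to-income = 4,310/12,750 = 33.8% — meets 36% limit
LTV: 39,900 ÷ 63,000 = 63.3%, within 100% cap
Credit 724 → row 712–759; LTV 63.3% → column ≤64%. Grid cell → 6.975%.

6.975%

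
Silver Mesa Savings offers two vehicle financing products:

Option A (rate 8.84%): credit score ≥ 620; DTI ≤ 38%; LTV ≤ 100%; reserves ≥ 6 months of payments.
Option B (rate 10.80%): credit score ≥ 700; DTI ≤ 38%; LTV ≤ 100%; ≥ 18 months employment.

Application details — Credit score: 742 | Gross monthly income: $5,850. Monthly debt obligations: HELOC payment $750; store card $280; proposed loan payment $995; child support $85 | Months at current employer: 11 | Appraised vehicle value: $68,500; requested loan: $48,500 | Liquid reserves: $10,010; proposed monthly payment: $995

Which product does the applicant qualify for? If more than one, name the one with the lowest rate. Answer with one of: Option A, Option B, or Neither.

Option A

Total debts = (750 + 280 + 995 + 85) = 2,110; DTI = 2,110/5,850 = 36.1%.
LTV = 48,500/68,500 = 70.8%.
Reserves = 10,010/995 = 10.1 months.
Option A: score 742 ≥ 620; DTI 36.1% ≤ 38%; LTV 70.8% ≤ 100%; reserves 10.1 ≥ 6 mo → qualifies.
Option B: score 742 ≥ 700; DTI 36.1% ≤ 38%; LTV 70.8% ≤ 100%; employment 11 < 18 mo → does not qualify.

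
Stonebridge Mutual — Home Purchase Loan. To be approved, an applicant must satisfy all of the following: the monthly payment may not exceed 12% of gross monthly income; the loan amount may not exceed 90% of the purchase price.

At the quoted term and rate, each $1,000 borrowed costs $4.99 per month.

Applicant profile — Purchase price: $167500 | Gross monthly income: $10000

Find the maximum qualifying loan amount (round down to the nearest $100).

Payment cap: 12% × $10,000 = $1,200/month.
At $4.99 per $1,000, that supports 1,200/4.99 × 1,000 ≈ $240,480 → $240,400.
LTV cap: 90% × $167,500 = $150,750 → $150,700.
Binding constraint: loan-to-value.

$150,700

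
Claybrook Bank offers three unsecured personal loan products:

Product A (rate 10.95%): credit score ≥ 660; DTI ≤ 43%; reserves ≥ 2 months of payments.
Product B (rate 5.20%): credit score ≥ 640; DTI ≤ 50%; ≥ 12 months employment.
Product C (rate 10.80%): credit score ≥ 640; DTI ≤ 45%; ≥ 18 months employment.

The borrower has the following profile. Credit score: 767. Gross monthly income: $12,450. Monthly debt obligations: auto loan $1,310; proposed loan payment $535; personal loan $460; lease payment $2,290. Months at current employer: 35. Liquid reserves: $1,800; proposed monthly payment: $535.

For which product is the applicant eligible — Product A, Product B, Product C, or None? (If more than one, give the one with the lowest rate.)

Product B

Total debts = (1,310 + 535 + 460 + 2,290) = 4,595; DTI = 4,595/12,450 = 36.9%.
Reserves = 1,800/535 = 3.4 months.
Product A: score 767 ≥ 660; DTI 36.9% ≤ 43%; reserves 3.4 ≥ 2 mo → qualifies.
Product B: score 767 ≥ 640; DTI 36.9% ≤ 50%; employment 35 ≥ 12 mo → qualifies.
Product C: score 767 ≥ 640; DTI 36.9% ≤ 45%; employment 35 ≥ 18 mo → qualifies.
Qualifying: Product A, Product B, Product C. Lowest rate is 5.20% → Product B.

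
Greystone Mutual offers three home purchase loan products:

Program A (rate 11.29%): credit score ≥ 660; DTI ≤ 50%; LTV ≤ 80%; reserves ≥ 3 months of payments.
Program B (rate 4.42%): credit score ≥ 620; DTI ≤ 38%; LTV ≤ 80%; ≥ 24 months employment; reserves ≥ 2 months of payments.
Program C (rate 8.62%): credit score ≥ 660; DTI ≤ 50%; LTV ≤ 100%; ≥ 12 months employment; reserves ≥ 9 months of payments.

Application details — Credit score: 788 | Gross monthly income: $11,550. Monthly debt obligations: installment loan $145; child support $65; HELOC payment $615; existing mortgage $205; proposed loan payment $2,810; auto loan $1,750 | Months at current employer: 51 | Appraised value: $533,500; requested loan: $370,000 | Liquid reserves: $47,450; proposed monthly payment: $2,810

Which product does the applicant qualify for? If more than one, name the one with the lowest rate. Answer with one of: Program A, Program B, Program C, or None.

Total debts = (145 + 65 + 615 + 205 + 2,810 + 1,750) = 5,590; DTI = 5,590/11,550 = 48.4%.
LTV = 370,000/533,500 = 69.4%.
Reserves = 47,450/2,810 = 16.9 months.
Program A: score 788 ≥ 660; DTI 48.4% ≤ 50%; LTV 69.4% ≤ 80%; reserves 16.9 ≥ 3 mo → qualifies.
Program B: score 788 ≥ 620; DTI 48.4% > 38%; LTV 69.4% ≤ 80%; employment 51 ≥ 24 mo; reserves 16.9 ≥ 2 mo → does not qualify.
Program C: score 788 ≥ 660; DTI 48.4% ≤ 50%; LTV 69.4% ≤ 100%; employment 51 ≥ 12 mo; reserves 16.9 ≥ 9 mo → qualifies.
Qualifying: Program A, Program C. Lowest rate is 8.62% → Program C.

Program C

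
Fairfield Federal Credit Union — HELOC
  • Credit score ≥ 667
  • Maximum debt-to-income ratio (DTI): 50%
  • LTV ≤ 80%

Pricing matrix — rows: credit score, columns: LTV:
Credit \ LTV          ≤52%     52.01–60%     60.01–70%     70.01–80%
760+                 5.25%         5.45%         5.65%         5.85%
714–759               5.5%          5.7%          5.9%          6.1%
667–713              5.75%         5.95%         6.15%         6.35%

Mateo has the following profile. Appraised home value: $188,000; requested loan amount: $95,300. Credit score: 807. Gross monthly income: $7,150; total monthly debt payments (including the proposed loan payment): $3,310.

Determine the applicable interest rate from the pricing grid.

Credit score 807 ≥ 667; DTI: 3,310 ÷ 7,150 = 46.3%, within the 50% cap
LTV: 95,300 ÷ 188,000 = 50.7%, within 80% cap
Score 807 is in the 760+ band; LTV 50.7% is in the ≤52% band → 5.25%.

5.25%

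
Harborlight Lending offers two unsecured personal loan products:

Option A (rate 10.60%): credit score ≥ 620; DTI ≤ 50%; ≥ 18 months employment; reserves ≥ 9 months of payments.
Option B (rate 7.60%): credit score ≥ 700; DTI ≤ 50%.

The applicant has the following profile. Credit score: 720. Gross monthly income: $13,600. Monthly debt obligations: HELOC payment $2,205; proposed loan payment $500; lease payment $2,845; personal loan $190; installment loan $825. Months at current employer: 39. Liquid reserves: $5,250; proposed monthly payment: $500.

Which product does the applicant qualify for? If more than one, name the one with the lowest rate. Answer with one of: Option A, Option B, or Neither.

Total debts = (2,205 + 500 + 2,845 + 190 + 825) = 6,565; DTI = 6,565/13,600 = 48.3%.
Reserves = 5,250/500 = 10.5 months.
Option A: score 720 ≥ 620; DTI 48.3% ≤ 50%; employment 39 ≥ 18 mo; reserves 10.5 ≥ 9 mo → qualifies.
Option B: score 720 ≥ 700; DTI 48.3% ≤ 50% → qualifies.
Qualifying: Option A, Option B. Lowest rate is 7.60% → Option B.

Option B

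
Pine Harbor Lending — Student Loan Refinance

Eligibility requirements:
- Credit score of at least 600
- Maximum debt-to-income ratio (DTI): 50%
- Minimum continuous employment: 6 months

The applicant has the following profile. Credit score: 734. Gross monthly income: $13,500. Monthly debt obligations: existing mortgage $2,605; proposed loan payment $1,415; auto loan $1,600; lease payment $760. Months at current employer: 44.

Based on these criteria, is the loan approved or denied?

Approved

Credit score 734 ≥ 600 (meets)
Total monthly debts = (2,605 + 1,415 + 1,600 + 760) = 6,380. Debt-to-income = 6,380/13,500 = 47.3% — meets 50% limit
Employment 44 ≥ 6 months
All criteria satisfied.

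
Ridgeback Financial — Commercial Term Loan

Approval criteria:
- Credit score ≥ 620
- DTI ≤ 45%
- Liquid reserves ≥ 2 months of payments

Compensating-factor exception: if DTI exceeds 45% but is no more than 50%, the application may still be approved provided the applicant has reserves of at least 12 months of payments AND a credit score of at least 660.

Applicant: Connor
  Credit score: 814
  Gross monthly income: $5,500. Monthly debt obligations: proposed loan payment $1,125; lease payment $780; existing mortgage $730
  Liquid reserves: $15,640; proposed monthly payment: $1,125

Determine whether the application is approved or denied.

Credit score 814 ≥ 620 (meets base)
Total debts = (1,125 + 780 + 730) = 2,635. DTI: 2,635 ÷ 5,500 = 47.9%, over the 45% base limit.
Reserves = 15,640/1,125 = 13.9 months ≥ 2
DTI 47.9% is within the 45%–50% exception band; checking compensating factors.
Override check — reserves: 13.9 mo (ok); score: 814 (ok).
Both compensating conditions met → exception applies.

Approved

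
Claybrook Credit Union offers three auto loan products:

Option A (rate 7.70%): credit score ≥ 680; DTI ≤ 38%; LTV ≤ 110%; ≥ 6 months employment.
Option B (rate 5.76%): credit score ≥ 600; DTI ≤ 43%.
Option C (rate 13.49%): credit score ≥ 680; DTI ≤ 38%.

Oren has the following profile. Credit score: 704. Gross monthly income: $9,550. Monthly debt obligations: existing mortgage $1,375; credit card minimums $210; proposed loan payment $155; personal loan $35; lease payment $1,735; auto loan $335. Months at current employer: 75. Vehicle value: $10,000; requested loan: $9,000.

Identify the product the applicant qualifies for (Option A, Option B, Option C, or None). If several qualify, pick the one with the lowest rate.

Total debts = (1,375 + 210 + 155 + 35 + 1,735 + 335) = 3,845; DTI = 3,845/9,550 = 40.3%.
LTV = 9,000/10,000 = 90%.
Option A: score 704 ≥ 680; DTI 40.3% > 38%; LTV 90% ≤ 110%; employment 75 ≥ 6 mo → does not qualify.
Option B: score 704 ≥ 600; DTI 40.3% ≤ 43% → qualifies.
Option C: score 704 ≥ 680; DTI 40.3% > 38% → does not qualify.

Option B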